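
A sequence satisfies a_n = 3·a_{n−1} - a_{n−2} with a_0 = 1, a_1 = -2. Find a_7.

-898

With companion matrix T = [[3, -1], [1, 0]], [a_n, a_{n−1}]ᵀ = T·[a_{n−1}, a_{n−2}]ᵀ, so [a_7, a_6]ᵀ = T⁶·[a_1, a_0]ᵀ.
T⁶ = [[377, -144], [144, -55]], giving [a_7, a_6]ᵀ = [[-898], [-343]].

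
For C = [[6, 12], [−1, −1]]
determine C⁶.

tr C = 5 and det C = 6, so the characteristic polynomial is λ² − (5)λ + (6) with roots 3 and 2.
Eigenvectors give P = [[−4, 3], [1, −1]] with P⁻¹ = [[−1, −3], [−1, −4]], and C = P·diag(3, 2)·P⁻¹.
Then C⁶ = P·diag(729, 64)·P⁻¹ = [[−2916, 192], [729, −64]] · [[−1, −3], [−1, −4]] = [[2724, 7980], [−665, −1931]].

[[2724, 7980], [−665, −1931]]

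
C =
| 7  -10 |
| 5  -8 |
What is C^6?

[[-601, 1330], [-665, 1394]]

tr C = -1 and det C = -6, so the characteristic polynomial is λ² − (-1)λ + (-6) with roots 2 and -3.
Eigenvectors give P = [[-2, -1], [-1, -1]] with P⁻¹ = [[-1, 1], [1, -2]], and C = P·diag(2, -3)·P⁻¹.
Then C^6 = P·diag(64, 729)·P⁻¹ = [[-128, -729], [-64, -729]] · [[-1, 1], [1, -2]] = [[-601, 1330], [-665, 1394]].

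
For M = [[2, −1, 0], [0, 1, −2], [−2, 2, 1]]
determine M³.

[[4, −3, 8], [16, −15, 2], [−6, 6, −15]]

M² = [[4, −3, 2], [4, −3, −4], [−6, 6, −3]]
M³ = [[4, −3, 8], [16, −15, 2], [−6, 6, −15]]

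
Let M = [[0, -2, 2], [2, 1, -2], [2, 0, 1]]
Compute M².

[[0, -2, 6], [-2, -3, 0], [2, -4, 5]]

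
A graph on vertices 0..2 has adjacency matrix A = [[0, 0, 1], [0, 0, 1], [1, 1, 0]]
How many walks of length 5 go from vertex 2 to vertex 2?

The number of length-5 walks from vertex 2 to vertex 2 is entry (2,2) of A^5, where A is the adjacency matrix.
A^2 = [[1, 1, 0], [1, 1, 0], [0, 0, 2]]
A^3 = [[0, 0, 2], [0, 0, 2], [2, 2, 0]]
A^4 = [[2, 2, 0], [2, 2, 0], [0, 0, 4]]
A^5 = [[0, 0, 4], [0, 0, 4], [4, 4, 0]]

0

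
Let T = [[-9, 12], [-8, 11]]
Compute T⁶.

tr T = 2 and det T = -3, so the characteristic polynomial is λ² − (2)λ + (-3) with roots 3 and -1.
Eigenvectors give P = [[-1, -3], [-1, -2]] with P⁻¹ = [[2, -3], [-1, 1]], and T = P·diag(3, -1)·P⁻¹.
Then T⁶ = P·diag(729, 1)·P⁻¹ = [[-729, -3], [-729, -2]] · [[2, -3], [-1, 1]] = [[-1455, 2184], [-1456, 2185]].

[[-1455, 2184], [-1456, 2185]]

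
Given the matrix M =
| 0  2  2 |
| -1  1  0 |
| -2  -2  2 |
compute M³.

M² = [[-6, -2, 4], [-1, -1, -2], [-2, -10, 0]]
M³ = [[-6, -22, -4], [5, 1, -6], [10, -14, -4]]

[[-6, -22, -4], [5, 1, -6], [10, -14, -4]]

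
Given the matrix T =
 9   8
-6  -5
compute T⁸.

[[26241, 26240], [-19680, -19679]]

tr T = 4 and det T = 3, so the characteristic polynomial is λ² − (4)λ + (3) with roots 1 and 3.
Eigenvectors give P = [[-1, -4], [1, 3]] with P⁻¹ = [[3, 4], [-1, -1]], and T = P·diag(1, 3)·P⁻¹.
Then T⁸ = P·diag(1, 6561)·P⁻¹ = [[-1, -26244], [1, 19683]] · [[3, 4], [-1, -1]] = [[26241, 26240], [-19680, -19679]].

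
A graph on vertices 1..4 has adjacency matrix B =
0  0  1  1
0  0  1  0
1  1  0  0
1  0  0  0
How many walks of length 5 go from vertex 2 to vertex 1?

The number of length-5 walks from vertex 2 to vertex 1 is entry (2,1) of B⁵, where B is the adjacency matrix.
B² = [[2, 1, 0, 0], [1, 1, 0, 0], [0, 0, 2, 1], [0, 0, 1, 1]]
B³ = [[0, 0, 3, 2], [0, 0, 2, 1], [3, 2, 0, 0], [2, 1, 0, 0]]
B⁴ = [[5, 3, 0, 0], [3, 2, 0, 0], [0, 0, 5, 3], [0, 0, 3, 2]]
B⁵ = [[0, 0, 8, 5], [0, 0, 5, 3], [8, 5, 0, 0], [5, 3, 0, 0]]

0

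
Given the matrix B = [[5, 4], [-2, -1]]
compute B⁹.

[[39365, 39364], [-19682, -19681]]

tr B = 4 and det B = 3, so the characteristic polynomial is λ² − (4)λ + (3) with roots 3 and 1.
Eigenvectors give P = [[-2, -1], [1, 1]] with P⁻¹ = [[-1, -1], [1, 2]], and B = P·diag(3, 1)·P⁻¹.
Then B⁹ = P·diag(19683, 1)·P⁻¹ = [[-39366, -1], [19683, 1]] · [[-1, -1], [1, 2]] = [[39365, 39364], [-19682, -19681]].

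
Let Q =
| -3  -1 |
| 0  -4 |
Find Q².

[[9, 7], [0, 16]]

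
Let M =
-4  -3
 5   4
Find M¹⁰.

M² = I (check: tr M = 0 and det M = -1), so M¹⁰ = I since 10 is even.

[[1, 0], [0, 1]]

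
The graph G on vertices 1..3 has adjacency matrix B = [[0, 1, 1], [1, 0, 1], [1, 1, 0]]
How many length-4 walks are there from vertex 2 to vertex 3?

The number of length-4 walks from vertex 2 to vertex 3 is entry (2,3) of B^4, where B is the adjacency matrix.
B^2 = [[2, 1, 1], [1, 2, 1], [1, 1, 2]]
B^3 = [[2, 3, 3], [3, 2, 3], [3, 3, 2]]
B^4 = [[6, 5, 5], [5, 6, 5], [5, 5, 6]]

5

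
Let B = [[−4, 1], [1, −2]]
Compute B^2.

[[17, −6], [−6, 5]]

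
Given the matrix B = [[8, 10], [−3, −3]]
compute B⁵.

[[1298, 2110], [−633, −1023]]

tr B = 5 and det B = 6, so the characteristic polynomial is λ² − (5)λ + (6) with roots 3 and 2.
Eigenvectors give P = [[−2, 5], [1, −3]] with P⁻¹ = [[−3, −5], [−1, −2]], and B = P·diag(3, 2)·P⁻¹.
Then B⁵ = P·diag(243, 32)·P⁻¹ = [[−486, 160], [243, −96]] · [[−3, −5], [−1, −2]] = [[1298, 2110], [−633, −1023]].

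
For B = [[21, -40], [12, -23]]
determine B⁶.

tr B = -2 and det B = -3, so the characteristic polynomial is λ² − (-2)λ + (-3) with roots 1 and -3.
Eigenvectors give P = [[-2, -5], [-1, -3]] with P⁻¹ = [[-3, 5], [1, -2]], and B = P·diag(1, -3)·P⁻¹.
Then B⁶ = P·diag(1, 729)·P⁻¹ = [[-2, -3645], [-1, -2187]] · [[-3, 5], [1, -2]] = [[-3639, 7280], [-2184, 4369]].

[[-3639, 7280], [-2184, 4369]]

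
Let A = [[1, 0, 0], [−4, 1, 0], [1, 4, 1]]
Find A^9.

[[1, 0, 0], [−36, 1, 0], [−567, 36, 1]]

A = I + N where N = [[0, 0, 0], [−4, 0, 0], [1, 4, 0]] is strictly lower-triangular, so N^3 = 0.
(I + N)^9 = I + 9·N + 36·N^2 = [[1, 0, 0], [−36, 1, 0], [−567, 36, 1]].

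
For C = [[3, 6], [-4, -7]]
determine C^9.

tr C = -4 and det C = 3, so the characteristic polynomial is λ² − (-4)λ + (3) with roots -1 and -3.
Eigenvectors give P = [[-3, 1], [2, -1]] with P⁻¹ = [[-1, -1], [-2, -3]], and C = P·diag(-1, -3)·P⁻¹.
Then C^9 = P·diag(-1, -19683)·P⁻¹ = [[3, -19683], [-2, 19683]] · [[-1, -1], [-2, -3]] = [[39363, 59046], [-39364, -59047]].

[[39363, 59046], [-39364, -59047]]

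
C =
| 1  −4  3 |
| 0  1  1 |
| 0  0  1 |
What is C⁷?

C = I + N where N = [[0, −4, 3], [0, 0, 1], [0, 0, 0]] is strictly upper-triangular, so N³ = 0.
(I + N)⁷ = I + 7·N + 21·N² = [[1, −28, −63], [0, 1, 7], [0, 0, 1]].

[[1, −28, −63], [0, 1, 7], [0, 0, 1]]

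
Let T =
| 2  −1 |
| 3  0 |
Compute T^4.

T^2 = [[1, −2], [6, −3]]
T^3 = [[−4, −1], [3, −6]]
T^4 = [[−11, 4], [−12, −3]]

[[−11, 4], [−12, −3]]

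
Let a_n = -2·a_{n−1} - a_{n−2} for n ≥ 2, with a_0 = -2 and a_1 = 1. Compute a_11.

-9

With companion matrix C = [[-2, -1], [1, 0]], [a_n, a_{n−1}]ᵀ = C·[a_{n−1}, a_{n−2}]ᵀ, so [a_11, a_10]ᵀ = C^10·[a_1, a_0]ᵀ.
C^10 = [[11, 10], [-10, -9]], giving [a_11, a_10]ᵀ = [[-9], [8]].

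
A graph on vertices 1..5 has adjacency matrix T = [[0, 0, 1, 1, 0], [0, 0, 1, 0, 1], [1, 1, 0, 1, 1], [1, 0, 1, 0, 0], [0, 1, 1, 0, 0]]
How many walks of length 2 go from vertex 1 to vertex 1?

The number of length-2 walks from vertex 1 to vertex 1 is entry (1,1) of T^2, where T is the adjacency matrix.
T^2 = [[2, 1, 1, 1, 1], [1, 2, 1, 1, 1], [1, 1, 4, 1, 1], [1, 1, 1, 2, 1], [1, 1, 1, 1, 2]]

2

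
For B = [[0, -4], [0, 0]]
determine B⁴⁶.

B is strictly triangular, hence nilpotent: B² = 0, so B⁴⁶ = 0.

[[0, 0], [0, 0]]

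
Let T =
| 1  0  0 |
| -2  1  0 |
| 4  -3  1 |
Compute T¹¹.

T = I + N where N = [[0, 0, 0], [-2, 0, 0], [4, -3, 0]] is strictly lower-triangular, so N³ = 0.
(I + N)¹¹ = I + 11·N + 55·N² = [[1, 0, 0], [-22, 1, 0], [374, -33, 1]].

[[1, 0, 0], [-22, 1, 0], [374, -33, 1]]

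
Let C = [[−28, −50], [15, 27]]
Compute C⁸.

[[38086, 63050], [−18915, −31269]]

tr C = −1 and det C = −6, so the characteristic polynomial is λ² − (−1)λ + (−6) with roots 2 and −3.
Eigenvectors give P = [[−5, −2], [3, 1]] with P⁻¹ = [[1, 2], [−3, −5]], and C = P·diag(2, −3)·P⁻¹.
Then C⁸ = P·diag(256, 6561)·P⁻¹ = [[−1280, −13122], [768, 6561]] · [[1, 2], [−3, −5]] = [[38086, 63050], [−18915, −31269]].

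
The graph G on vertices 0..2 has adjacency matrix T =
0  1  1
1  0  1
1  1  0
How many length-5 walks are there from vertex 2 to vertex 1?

The number of length-5 walks from vertex 2 to vertex 1 is entry (2,1) of T^5, where T is the adjacency matrix.
T^2 = [[2, 1, 1], [1, 2, 1], [1, 1, 2]]
T^3 = [[2, 3, 3], [3, 2, 3], [3, 3, 2]]
T^4 = [[6, 5, 5], [5, 6, 5], [5, 5, 6]]
T^5 = [[10, 11, 11], [11, 10, 11], [11, 11, 10]]

11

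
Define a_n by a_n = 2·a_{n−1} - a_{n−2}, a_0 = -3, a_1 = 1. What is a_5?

With companion matrix A = [[2, -1], [1, 0]], [a_n, a_{n−1}]ᵀ = A·[a_{n−1}, a_{n−2}]ᵀ, so [a_5, a_4]ᵀ = A⁴·[a_1, a_0]ᵀ.
A⁴ = [[5, -4], [4, -3]], giving [a_5, a_4]ᵀ = [[17], [13]].

17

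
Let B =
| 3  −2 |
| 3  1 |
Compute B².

[[3, −8], [12, −5]]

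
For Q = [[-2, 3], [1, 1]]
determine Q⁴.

[[52, -33], [-11, 19]]

Q² = [[7, -3], [-1, 4]]
Q³ = [[-17, 18], [6, 1]]
Q⁴ = [[52, -33], [-11, 19]]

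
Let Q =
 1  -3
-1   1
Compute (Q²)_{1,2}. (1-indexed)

-6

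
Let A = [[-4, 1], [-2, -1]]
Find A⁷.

[[-4246, 2059], [-4118, 1931]]

tr A = -5 and det A = 6, so the characteristic polynomial is λ² − (-5)λ + (6) with roots -3 and -2.
Eigenvectors give P = [[1, -1], [1, -2]] with P⁻¹ = [[2, -1], [1, -1]], and A = P·diag(-3, -2)·P⁻¹.
Then A⁷ = P·diag(-2187, -128)·P⁻¹ = [[-2187, 128], [-2187, 256]] · [[2, -1], [1, -1]] = [[-4246, 2059], [-4118, 1931]].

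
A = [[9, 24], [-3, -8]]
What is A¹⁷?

[[9, 24], [-3, -8]]

A² = A (a projection; rank 1, trace 1), so A¹⁷ = A.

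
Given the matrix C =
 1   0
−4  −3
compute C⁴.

[[1, 0], [80, 81]]

C² = [[1, 0], [8, 9]]
C³ = [[1, 0], [−28, −27]]
C⁴ = [[1, 0], [80, 81]]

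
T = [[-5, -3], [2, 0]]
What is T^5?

[[-665, -633], [422, 390]]

tr T = -5 and det T = 6, so the characteristic polynomial is λ² − (-5)λ + (6) with roots -3 and -2.
Eigenvectors give P = [[3, -1], [-2, 1]] with P⁻¹ = [[1, 1], [2, 3]], and T = P·diag(-3, -2)·P⁻¹.
Then T^5 = P·diag(-243, -32)·P⁻¹ = [[-729, 32], [486, -32]] · [[1, 1], [2, 3]] = [[-665, -633], [422, 390]].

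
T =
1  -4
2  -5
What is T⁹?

tr T = -4 and det T = 3, so the characteristic polynomial is λ² − (-4)λ + (3) with roots -3 and -1.
Eigenvectors give P = [[-1, 2], [-1, 1]] with P⁻¹ = [[1, -2], [1, -1]], and T = P·diag(-3, -1)·P⁻¹.
Then T⁹ = P·diag(-19683, -1)·P⁻¹ = [[19683, -2], [19683, -1]] · [[1, -2], [1, -1]] = [[19681, -39364], [19682, -39365]].

[[19681, -39364], [19682, -39365]]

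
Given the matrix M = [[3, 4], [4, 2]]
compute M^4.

M^2 = [[25, 20], [20, 20]]
M^3 = [[155, 140], [140, 120]]
M^4 = [[1025, 900], [900, 800]]

[[1025, 900], [900, 800]]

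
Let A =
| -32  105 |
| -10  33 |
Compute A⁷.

[[-14018, 48615], [-4630, 16077]]

tr A = 1 and det A = -6, so the characteristic polynomial is λ² − (1)λ + (-6) with roots 3 and -2.
Eigenvectors give P = [[3, 7], [1, 2]] with P⁻¹ = [[-2, 7], [1, -3]], and A = P·diag(3, -2)·P⁻¹.
Then A⁷ = P·diag(2187, -128)·P⁻¹ = [[6561, -896], [2187, -256]] · [[-2, 7], [1, -3]] = [[-14018, 48615], [-4630, 16077]].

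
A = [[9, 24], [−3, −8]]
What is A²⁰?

A² = A (a projection; rank 1, trace 1), so A²⁰ = A.

[[9, 24], [−3, −8]]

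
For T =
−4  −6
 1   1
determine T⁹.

tr T = −3 and det T = 2, so the characteristic polynomial is λ² − (−3)λ + (2) with roots −2 and −1.
Eigenvectors give P = [[−3, −2], [1, 1]] with P⁻¹ = [[−1, −2], [1, 3]], and T = P·diag(−2, −1)·P⁻¹.
Then T⁹ = P·diag(−512, −1)·P⁻¹ = [[1536, 2], [−512, −1]] · [[−1, −2], [1, 3]] = [[−1534, −3066], [511, 1021]].

[[−1534, −3066], [511, 1021]]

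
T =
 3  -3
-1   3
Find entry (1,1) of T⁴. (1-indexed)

T² = [[12, -18], [-6, 12]]
T³ = [[54, -90], [-30, 54]]
T⁴ = [[252, -432], [-144, 252]]

252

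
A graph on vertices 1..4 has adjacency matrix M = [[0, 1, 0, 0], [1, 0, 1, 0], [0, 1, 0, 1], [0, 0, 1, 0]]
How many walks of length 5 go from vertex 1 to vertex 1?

0

The number of length-5 walks from vertex 1 to vertex 1 is entry (1,1) of M^5, where M is the adjacency matrix.
M^2 = [[1, 0, 1, 0], [0, 2, 0, 1], [1, 0, 2, 0], [0, 1, 0, 1]]
M^3 = [[0, 2, 0, 1], [2, 0, 3, 0], [0, 3, 0, 2], [1, 0, 2, 0]]
M^4 = [[2, 0, 3, 0], [0, 5, 0, 3], [3, 0, 5, 0], [0, 3, 0, 2]]
M^5 = [[0, 5, 0, 3], [5, 0, 8, 0], [0, 8, 0, 5], [3, 0, 5, 0]]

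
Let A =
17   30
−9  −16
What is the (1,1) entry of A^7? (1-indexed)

773

tr A = 1 and det A = −2, so the characteristic polynomial is λ² − (1)λ + (−2) with roots −1 and 2.
Eigenvectors give P = [[−5, −2], [3, 1]] with P⁻¹ = [[1, 2], [−3, −5]], and A = P·diag(−1, 2)·P⁻¹.
Then A^7 = P·diag(−1, 128)·P⁻¹ = [[5, −256], [−3, 128]] · [[1, 2], [−3, −5]] = [[773, 1290], [−387, −646]].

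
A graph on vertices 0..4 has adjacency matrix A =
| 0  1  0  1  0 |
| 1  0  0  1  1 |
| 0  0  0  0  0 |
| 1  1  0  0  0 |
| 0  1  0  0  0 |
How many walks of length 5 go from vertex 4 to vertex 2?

0

The number of length-5 walks from vertex 4 to vertex 2 is entry (4,2) of A⁵, where A is the adjacency matrix.
A² = [[2, 1, 0, 1, 1], [1, 3, 0, 1, 0], [0, 0, 0, 0, 0], [1, 1, 0, 2, 1], [1, 0, 0, 1, 1]]
A³ = [[2, 4, 0, 3, 1], [4, 2, 0, 4, 3], [0, 0, 0, 0, 0], [3, 4, 0, 2, 1], [1, 3, 0, 1, 0]]
A⁴ = [[7, 6, 0, 6, 4], [6, 11, 0, 6, 2], [0, 0, 0, 0, 0], [6, 6, 0, 7, 4], [4, 2, 0, 4, 3]]
A⁵ = [[12, 17, 0, 13, 6], [17, 14, 0, 17, 11], [0, 0, 0, 0, 0], [13, 17, 0, 12, 6], [6, 11, 0, 6, 2]]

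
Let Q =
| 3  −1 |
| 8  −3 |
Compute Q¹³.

[[3, −1], [8, −3]]

Q² = I (check: tr Q = 0 and det Q = −1), so Q¹³ = Q since 13 is odd.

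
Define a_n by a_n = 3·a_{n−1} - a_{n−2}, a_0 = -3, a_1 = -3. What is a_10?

With companion matrix A = [[3, -1], [1, 0]], [a_n, a_{n−1}]ᵀ = A·[a_{n−1}, a_{n−2}]ᵀ, so [a_10, a_9]ᵀ = A^9·[a_1, a_0]ᵀ.
A^9 = [[6765, -2584], [2584, -987]], giving [a_10, a_9]ᵀ = [[-12543], [-4791]].

-12543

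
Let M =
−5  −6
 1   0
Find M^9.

tr M = −5 and det M = 6, so the characteristic polynomial is λ² − (−5)λ + (6) with roots −2 and −3.
Eigenvectors give P = [[2, 3], [−1, −1]] with P⁻¹ = [[−1, −3], [1, 2]], and M = P·diag(−2, −3)·P⁻¹.
Then M^9 = P·diag(−512, −19683)·P⁻¹ = [[−1024, −59049], [512, 19683]] · [[−1, −3], [1, 2]] = [[−58025, −115026], [19171, 37830]].

[[−58025, −115026], [19171, 37830]]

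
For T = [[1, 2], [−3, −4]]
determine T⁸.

[[−509, −510], [765, 766]]

tr T = −3 and det T = 2, so the characteristic polynomial is λ² − (−3)λ + (2) with roots −2 and −1.
Eigenvectors give P = [[2, −1], [−3, 1]] with P⁻¹ = [[−1, −1], [−3, −2]], and T = P·diag(−2, −1)·P⁻¹.
Then T⁸ = P·diag(256, 1)·P⁻¹ = [[512, −1], [−768, 1]] · [[−1, −1], [−3, −2]] = [[−509, −510], [765, 766]].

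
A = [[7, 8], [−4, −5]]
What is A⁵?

tr A = 2 and det A = −3, so the characteristic polynomial is λ² − (2)λ + (−3) with roots −1 and 3.
Eigenvectors give P = [[1, −2], [−1, 1]] with P⁻¹ = [[−1, −2], [−1, −1]], and A = P·diag(−1, 3)·P⁻¹.
Then A⁵ = P·diag(−1, 243)·P⁻¹ = [[−1, −486], [1, 243]] · [[−1, −2], [−1, −1]] = [[487, 488], [−244, −245]].

[[487, 488], [−244, −245]]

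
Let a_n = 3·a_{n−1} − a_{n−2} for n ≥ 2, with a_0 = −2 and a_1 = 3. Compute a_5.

With companion matrix B = [[3, −1], [1, 0]], [a_n, a_{n−1}]ᵀ = B·[a_{n−1}, a_{n−2}]ᵀ, so [a_5, a_4]ᵀ = B⁴·[a_1, a_0]ᵀ.
B⁴ = [[55, −21], [21, −8]], giving [a_5, a_4]ᵀ = [[207], [79]].

207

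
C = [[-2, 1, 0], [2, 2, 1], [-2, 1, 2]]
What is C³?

[[-14, 7, 2], [10, 16, 15], [-10, 11, 12]]

C² = [[6, 0, 1], [-2, 7, 4], [2, 2, 5]]
C³ = [[-14, 7, 2], [10, 16, 15], [-10, 11, 12]]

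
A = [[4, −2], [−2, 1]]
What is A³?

[[100, −50], [−50, 25]]

A² = [[20, −10], [−10, 5]]
A³ = [[100, −50], [−50, 25]]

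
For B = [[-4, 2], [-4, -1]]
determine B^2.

[[8, -10], [20, -7]]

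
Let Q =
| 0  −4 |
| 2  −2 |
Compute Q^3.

[[16, 16], [−8, 24]]

Q^2 = [[−8, 8], [−4, −4]]
Q^3 = [[16, 16], [−8, 24]]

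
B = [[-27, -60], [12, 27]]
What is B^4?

[[81, 0], [0, 81]]

tr B = 0 and det B = -9, so the characteristic polynomial is λ² − (0)λ + (-9) with roots -3 and 3.
Eigenvectors give P = [[5, -2], [-2, 1]] with P⁻¹ = [[1, 2], [2, 5]], and B = P·diag(-3, 3)·P⁻¹.
Then B^4 = P·diag(81, 81)·P⁻¹ = [[405, -162], [-162, 81]] · [[1, 2], [2, 5]] = [[81, 0], [0, 81]].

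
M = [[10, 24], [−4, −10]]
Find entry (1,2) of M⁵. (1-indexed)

tr M = 0 and det M = −4, so the characteristic polynomial is λ² − (0)λ + (−4) with roots −2 and 2.
Eigenvectors give P = [[−2, −3], [1, 1]] with P⁻¹ = [[1, 3], [−1, −2]], and M = P·diag(−2, 2)·P⁻¹.
Then M⁵ = P·diag(−32, 32)·P⁻¹ = [[64, −96], [−32, 32]] · [[1, 3], [−1, −2]] = [[160, 384], [−64, −160]].

384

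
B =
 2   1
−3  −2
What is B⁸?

[[1, 0], [0, 1]]

B² = I (check: tr B = 0 and det B = −1), so B⁸ = I since 8 is even.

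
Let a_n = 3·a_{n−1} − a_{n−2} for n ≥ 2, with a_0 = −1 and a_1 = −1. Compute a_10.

With companion matrix T = [[3, −1], [1, 0]], [a_n, a_{n−1}]ᵀ = T·[a_{n−1}, a_{n−2}]ᵀ, so [a_10, a_9]ᵀ = T⁹·[a_1, a_0]ᵀ.
T⁹ = [[6765, −2584], [2584, −987]], giving [a_10, a_9]ᵀ = [[−4181], [−1597]].

−4181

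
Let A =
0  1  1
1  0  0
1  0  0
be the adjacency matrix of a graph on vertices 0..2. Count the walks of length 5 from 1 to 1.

0

The number of length-5 walks from vertex 1 to vertex 1 is entry (1,1) of A⁵, where A is the adjacency matrix.
A² = [[2, 0, 0], [0, 1, 1], [0, 1, 1]]
A³ = [[0, 2, 2], [2, 0, 0], [2, 0, 0]]
A⁴ = [[4, 0, 0], [0, 2, 2], [0, 2, 2]]
A⁵ = [[0, 4, 4], [4, 0, 0], [4, 0, 0]]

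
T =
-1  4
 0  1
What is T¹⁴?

[[1, 0], [0, 1]]

T² = I (check: tr T = 0 and det T = -1), so T¹⁴ = I since 14 is even.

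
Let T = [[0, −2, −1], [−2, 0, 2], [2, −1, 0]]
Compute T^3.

T^2 = [[2, 1, −4], [4, 2, 2], [2, −4, −4]]
T^3 = [[−10, 0, 0], [0, −10, 0], [0, 0, −10]]

[[−10, 0, 0], [0, −10, 0], [0, 0, −10]]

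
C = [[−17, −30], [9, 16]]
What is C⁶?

tr C = −1 and det C = −2, so the characteristic polynomial is λ² − (−1)λ + (−2) with roots −2 and 1.
Eigenvectors give P = [[−2, −5], [1, 3]] with P⁻¹ = [[−3, −5], [1, 2]], and C = P·diag(−2, 1)·P⁻¹.
Then C⁶ = P·diag(64, 1)·P⁻¹ = [[−128, −5], [64, 3]] · [[−3, −5], [1, 2]] = [[379, 630], [−189, −314]].

[[379, 630], [−189, −314]]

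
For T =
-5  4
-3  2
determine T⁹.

[[-2045, 2044], [-1533, 1532]]

tr T = -3 and det T = 2, so the characteristic polynomial is λ² − (-3)λ + (2) with roots -1 and -2.
Eigenvectors give P = [[1, -4], [1, -3]] with P⁻¹ = [[-3, 4], [-1, 1]], and T = P·diag(-1, -2)·P⁻¹.
Then T⁹ = P·diag(-1, -512)·P⁻¹ = [[-1, 2048], [-1, 1536]] · [[-3, 4], [-1, 1]] = [[-2045, 2044], [-1533, 1532]].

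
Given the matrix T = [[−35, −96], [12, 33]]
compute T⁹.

tr T = −2 and det T = −3, so the characteristic polynomial is λ² − (−2)λ + (−3) with roots −3 and 1.
Eigenvectors give P = [[−3, −8], [1, 3]] with P⁻¹ = [[−3, −8], [1, 3]], and T = P·diag(−3, 1)·P⁻¹.
Then T⁹ = P·diag(−19683, 1)·P⁻¹ = [[59049, −8], [−19683, 3]] · [[−3, −8], [1, 3]] = [[−177155, −472416], [59052, 157473]].

[[−177155, −472416], [59052, 157473]]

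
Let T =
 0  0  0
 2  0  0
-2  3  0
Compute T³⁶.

T is strictly triangular, hence nilpotent: T³ = 0, so T³⁶ = 0.

[[0, 0, 0], [0, 0, 0], [0, 0, 0]]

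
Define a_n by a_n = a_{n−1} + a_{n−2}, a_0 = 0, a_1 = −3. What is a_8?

With companion matrix B = [[1, 1], [1, 0]], [a_n, a_{n−1}]ᵀ = B·[a_{n−1}, a_{n−2}]ᵀ, so [a_8, a_7]ᵀ = B⁷·[a_1, a_0]ᵀ.
B⁷ = [[21, 13], [13, 8]], giving [a_8, a_7]ᵀ = [[−63], [−39]].

−63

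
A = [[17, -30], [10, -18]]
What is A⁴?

tr A = -1 and det A = -6, so the characteristic polynomial is λ² − (-1)λ + (-6) with roots 2 and -3.
Eigenvectors give P = [[2, -3], [1, -2]] with P⁻¹ = [[2, -3], [1, -2]], and A = P·diag(2, -3)·P⁻¹.
Then A⁴ = P·diag(16, 81)·P⁻¹ = [[32, -243], [16, -162]] · [[2, -3], [1, -2]] = [[-179, 390], [-130, 276]].

[[-179, 390], [-130, 276]]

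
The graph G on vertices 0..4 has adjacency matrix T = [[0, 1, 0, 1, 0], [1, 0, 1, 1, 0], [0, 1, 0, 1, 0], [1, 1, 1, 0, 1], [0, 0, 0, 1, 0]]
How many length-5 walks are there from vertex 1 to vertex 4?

16

The number of length-5 walks from vertex 1 to vertex 4 is entry (1,4) of T^5, where T is the adjacency matrix.
T^2 = [[2, 1, 2, 1, 1], [1, 3, 1, 2, 1], [2, 1, 2, 1, 1], [1, 2, 1, 4, 0], [1, 1, 1, 0, 1]]
T^3 = [[2, 5, 2, 6, 1], [5, 4, 5, 6, 2], [2, 5, 2, 6, 1], [6, 6, 6, 4, 4], [1, 2, 1, 4, 0]]
T^4 = [[11, 10, 11, 10, 6], [10, 16, 10, 16, 6], [11, 10, 11, 10, 6], [10, 16, 10, 22, 4], [6, 6, 6, 4, 4]]
T^5 = [[20, 32, 20, 38, 10], [32, 36, 32, 42, 16], [20, 32, 20, 38, 10], [38, 42, 38, 40, 22], [10, 16, 10, 22, 4]]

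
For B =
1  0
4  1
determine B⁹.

[[1, 0], [36, 1]]

B = I + N where N = [[0, 0], [4, 0]] is strictly lower-triangular, so N² = 0.
(I + N)⁹ = I + 9·N = [[1, 0], [36, 1]].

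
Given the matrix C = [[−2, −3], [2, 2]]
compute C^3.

C^2 = [[−2, 0], [0, −2]]
C^3 = [[4, 6], [−4, −4]]

[[4, 6], [−4, −4]]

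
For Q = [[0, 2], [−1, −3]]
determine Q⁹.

[[510, 1022], [−511, −1023]]

tr Q = −3 and det Q = 2, so the characteristic polynomial is λ² − (−3)λ + (2) with roots −2 and −1.
Eigenvectors give P = [[1, −2], [−1, 1]] with P⁻¹ = [[−1, −2], [−1, −1]], and Q = P·diag(−2, −1)·P⁻¹.
Then Q⁹ = P·diag(−512, −1)·P⁻¹ = [[−512, 2], [512, −1]] · [[−1, −2], [−1, −1]] = [[510, 1022], [−511, −1023]].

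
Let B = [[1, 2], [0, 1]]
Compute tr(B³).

B = I + N where N = [[0, 2], [0, 0]] is strictly upper-triangular, so N² = 0.
(I + N)³ = I + 3·N = [[1, 6], [0, 1]].

2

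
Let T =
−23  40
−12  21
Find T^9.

[[−118103, 196840], [−59052, 98421]]

tr T = −2 and det T = −3, so the characteristic polynomial is λ² − (−2)λ + (−3) with roots 1 and −3.
Eigenvectors give P = [[−5, 2], [−3, 1]] with P⁻¹ = [[1, −2], [3, −5]], and T = P·diag(1, −3)·P⁻¹.
Then T^9 = P·diag(1, −19683)·P⁻¹ = [[−5, −39366], [−3, −19683]] · [[1, −2], [3, −5]] = [[−118103, 196840], [−59052, 98421]].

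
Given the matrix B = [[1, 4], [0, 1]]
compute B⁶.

B = I + N where N = [[0, 4], [0, 0]] is strictly upper-triangular, so N² = 0.
(I + N)⁶ = I + 6·N = [[1, 24], [0, 1]].

[[1, 24], [0, 1]]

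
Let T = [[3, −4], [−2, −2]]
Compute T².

[[17, −4], [−2, 12]]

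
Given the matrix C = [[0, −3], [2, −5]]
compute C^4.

[[−114, 195], [−130, 211]]

tr C = −5 and det C = 6, so the characteristic polynomial is λ² − (−5)λ + (6) with roots −2 and −3.
Eigenvectors give P = [[3, −1], [2, −1]] with P⁻¹ = [[1, −1], [2, −3]], and C = P·diag(−2, −3)·P⁻¹.
Then C^4 = P·diag(16, 81)·P⁻¹ = [[48, −81], [32, −81]] · [[1, −1], [2, −3]] = [[−114, 195], [−130, 211]].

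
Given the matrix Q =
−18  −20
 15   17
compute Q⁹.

[[−80268, −80780], [60585, 61097]]

tr Q = −1 and det Q = −6, so the characteristic polynomial is λ² − (−1)λ + (−6) with roots −3 and 2.
Eigenvectors give P = [[4, 1], [−3, −1]] with P⁻¹ = [[1, 1], [−3, −4]], and Q = P·diag(−3, 2)·P⁻¹.
Then Q⁹ = P·diag(−19683, 512)·P⁻¹ = [[−78732, 512], [59049, −512]] · [[1, 1], [−3, −4]] = [[−80268, −80780], [60585, 61097]].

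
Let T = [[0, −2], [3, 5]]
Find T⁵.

[[−390, −422], [633, 665]]

tr T = 5 and det T = 6, so the characteristic polynomial is λ² − (5)λ + (6) with roots 3 and 2.
Eigenvectors give P = [[−2, −1], [3, 1]] with P⁻¹ = [[1, 1], [−3, −2]], and T = P·diag(3, 2)·P⁻¹.
Then T⁵ = P·diag(243, 32)·P⁻¹ = [[−486, −32], [729, 32]] · [[1, 1], [−3, −2]] = [[−390, −422], [633, 665]].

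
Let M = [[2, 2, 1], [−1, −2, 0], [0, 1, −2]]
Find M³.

[[3, 2, 2], [−2, −5, 2], [2, 10, −9]]

M² = [[2, 1, 0], [0, 2, −1], [−1, −4, 4]]
M³ = [[3, 2, 2], [−2, −5, 2], [2, 10, −9]]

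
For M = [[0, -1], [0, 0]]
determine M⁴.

[[0, 0], [0, 0]]

M is strictly triangular, hence nilpotent: M² = 0, so M⁴ = 0.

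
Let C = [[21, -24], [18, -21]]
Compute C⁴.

tr C = 0 and det C = -9, so the characteristic polynomial is λ² − (0)λ + (-9) with roots 3 and -3.
Eigenvectors give P = [[-4, -1], [-3, -1]] with P⁻¹ = [[-1, 1], [3, -4]], and C = P·diag(3, -3)·P⁻¹.
Then C⁴ = P·diag(81, 81)·P⁻¹ = [[-324, -81], [-243, -81]] · [[-1, 1], [3, -4]] = [[81, 0], [0, 81]].

[[81, 0], [0, 81]]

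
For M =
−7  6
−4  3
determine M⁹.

[[−59047, 59046], [−39364, 39363]]

tr M = −4 and det M = 3, so the characteristic polynomial is λ² − (−4)λ + (3) with roots −1 and −3.
Eigenvectors give P = [[−1, −3], [−1, −2]] with P⁻¹ = [[2, −3], [−1, 1]], and M = P·diag(−1, −3)·P⁻¹.
Then M⁹ = P·diag(−1, −19683)·P⁻¹ = [[1, 59049], [1, 39366]] · [[2, −3], [−1, 1]] = [[−59047, 59046], [−39364, 39363]].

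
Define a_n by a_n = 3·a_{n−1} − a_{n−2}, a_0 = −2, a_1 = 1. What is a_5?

With companion matrix B = [[3, −1], [1, 0]], [a_n, a_{n−1}]ᵀ = B·[a_{n−1}, a_{n−2}]ᵀ, so [a_5, a_4]ᵀ = B⁴·[a_1, a_0]ᵀ.
B⁴ = [[55, −21], [21, −8]], giving [a_5, a_4]ᵀ = [[97], [37]].

97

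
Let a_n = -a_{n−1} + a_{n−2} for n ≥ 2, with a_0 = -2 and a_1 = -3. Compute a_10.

With companion matrix Q = [[-1, 1], [1, 0]], [a_n, a_{n−1}]ᵀ = Q·[a_{n−1}, a_{n−2}]ᵀ, so [a_10, a_9]ᵀ = Q^9·[a_1, a_0]ᵀ.
Q^9 = [[-55, 34], [34, -21]], giving [a_10, a_9]ᵀ = [[97], [-60]].

97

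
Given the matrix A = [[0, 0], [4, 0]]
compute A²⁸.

A is strictly triangular, hence nilpotent: A² = 0, so A²⁸ = 0.

[[0, 0], [0, 0]]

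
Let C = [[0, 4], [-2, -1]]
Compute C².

[[-8, -4], [2, -7]]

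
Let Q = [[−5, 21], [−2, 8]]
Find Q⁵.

tr Q = 3 and det Q = 2, so the characteristic polynomial is λ² − (3)λ + (2) with roots 2 and 1.
Eigenvectors give P = [[3, 7], [1, 2]] with P⁻¹ = [[−2, 7], [1, −3]], and Q = P·diag(2, 1)·P⁻¹.
Then Q⁵ = P·diag(32, 1)·P⁻¹ = [[96, 7], [32, 2]] · [[−2, 7], [1, −3]] = [[−185, 651], [−62, 218]].

[[−185, 651], [−62, 218]]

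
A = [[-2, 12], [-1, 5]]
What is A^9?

tr A = 3 and det A = 2, so the characteristic polynomial is λ² − (3)λ + (2) with roots 1 and 2.
Eigenvectors give P = [[4, 3], [1, 1]] with P⁻¹ = [[1, -3], [-1, 4]], and A = P·diag(1, 2)·P⁻¹.
Then A^9 = P·diag(1, 512)·P⁻¹ = [[4, 1536], [1, 512]] · [[1, -3], [-1, 4]] = [[-1532, 6132], [-511, 2045]].

[[-1532, 6132], [-511, 2045]]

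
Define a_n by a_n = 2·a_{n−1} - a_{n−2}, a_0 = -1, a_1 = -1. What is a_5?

With companion matrix A = [[2, -1], [1, 0]], [a_n, a_{n−1}]ᵀ = A·[a_{n−1}, a_{n−2}]ᵀ, so [a_5, a_4]ᵀ = A⁴·[a_1, a_0]ᵀ.
A⁴ = [[5, -4], [4, -3]], giving [a_5, a_4]ᵀ = [[-1], [-1]].

-1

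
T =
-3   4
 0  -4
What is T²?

[[9, -28], [0, 16]]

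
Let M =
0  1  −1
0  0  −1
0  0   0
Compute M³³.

[[0, 0, 0], [0, 0, 0], [0, 0, 0]]

M is strictly triangular, hence nilpotent: M³ = 0, so M³³ = 0.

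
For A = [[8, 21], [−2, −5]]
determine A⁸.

tr A = 3 and det A = 2, so the characteristic polynomial is λ² − (3)λ + (2) with roots 1 and 2.
Eigenvectors give P = [[3, −7], [−1, 2]] with P⁻¹ = [[−2, −7], [−1, −3]], and A = P·diag(1, 2)·P⁻¹.
Then A⁸ = P·diag(1, 256)·P⁻¹ = [[3, −1792], [−1, 512]] · [[−2, −7], [−1, −3]] = [[1786, 5355], [−510, −1529]].

[[1786, 5355], [−510, −1529]]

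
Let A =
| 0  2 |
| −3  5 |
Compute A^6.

[[−1266, 1330], [−1995, 2059]]

tr A = 5 and det A = 6, so the characteristic polynomial is λ² − (5)λ + (6) with roots 2 and 3.
Eigenvectors give P = [[1, −2], [1, −3]] with P⁻¹ = [[3, −2], [1, −1]], and A = P·diag(2, 3)·P⁻¹.
Then A^6 = P·diag(64, 729)·P⁻¹ = [[64, −1458], [64, −2187]] · [[3, −2], [1, −1]] = [[−1266, 1330], [−1995, 2059]].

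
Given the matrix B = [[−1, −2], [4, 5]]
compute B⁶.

tr B = 4 and det B = 3, so the characteristic polynomial is λ² − (4)λ + (3) with roots 1 and 3.
Eigenvectors give P = [[−1, −1], [1, 2]] with P⁻¹ = [[−2, −1], [1, 1]], and B = P·diag(1, 3)·P⁻¹.
Then B⁶ = P·diag(1, 729)·P⁻¹ = [[−1, −729], [1, 1458]] · [[−2, −1], [1, 1]] = [[−727, −728], [1456, 1457]].

[[−727, −728], [1456, 1457]]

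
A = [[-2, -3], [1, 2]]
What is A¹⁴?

[[1, 0], [0, 1]]

A² = I (check: tr A = 0 and det A = -1), so A¹⁴ = I since 14 is even.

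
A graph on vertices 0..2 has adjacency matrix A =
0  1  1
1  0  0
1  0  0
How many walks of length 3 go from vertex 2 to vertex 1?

0

The number of length-3 walks from vertex 2 to vertex 1 is entry (2,1) of A^3, where A is the adjacency matrix.
A^2 = [[2, 0, 0], [0, 1, 1], [0, 1, 1]]
A^3 = [[0, 2, 2], [2, 0, 0], [2, 0, 0]]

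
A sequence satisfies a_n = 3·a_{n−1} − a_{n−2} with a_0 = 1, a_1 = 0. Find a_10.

With companion matrix B = [[3, −1], [1, 0]], [a_n, a_{n−1}]ᵀ = B·[a_{n−1}, a_{n−2}]ᵀ, so [a_10, a_9]ᵀ = B⁹·[a_1, a_0]ᵀ.
B⁹ = [[6765, −2584], [2584, −987]], giving [a_10, a_9]ᵀ = [[−2584], [−987]].

−2584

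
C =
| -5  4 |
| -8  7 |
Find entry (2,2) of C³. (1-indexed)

55

tr C = 2 and det C = -3, so the characteristic polynomial is λ² − (2)λ + (-3) with roots -1 and 3.
Eigenvectors give P = [[1, -1], [1, -2]] with P⁻¹ = [[2, -1], [1, -1]], and C = P·diag(-1, 3)·P⁻¹.
Then C³ = P·diag(-1, 27)·P⁻¹ = [[-1, -27], [-1, -54]] · [[2, -1], [1, -1]] = [[-29, 28], [-56, 55]].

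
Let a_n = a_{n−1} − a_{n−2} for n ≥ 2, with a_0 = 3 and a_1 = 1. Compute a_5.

2

With companion matrix C = [[1, −1], [1, 0]], [a_n, a_{n−1}]ᵀ = C·[a_{n−1}, a_{n−2}]ᵀ, so [a_5, a_4]ᵀ = C⁴·[a_1, a_0]ᵀ.
C⁴ = [[−1, 1], [−1, 0]], giving [a_5, a_4]ᵀ = [[2], [−1]].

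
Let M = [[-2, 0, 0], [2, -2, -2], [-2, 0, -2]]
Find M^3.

[[-8, 0, 0], [0, -8, -24], [-24, 0, -8]]

M^2 = [[4, 0, 0], [-4, 4, 8], [8, 0, 4]]
M^3 = [[-8, 0, 0], [0, -8, -24], [-24, 0, -8]]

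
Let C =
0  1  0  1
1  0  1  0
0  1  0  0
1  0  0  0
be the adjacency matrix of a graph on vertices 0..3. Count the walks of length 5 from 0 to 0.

0

The number of length-5 walks from vertex 0 to vertex 0 is entry (0,0) of C^5, where C is the adjacency matrix.
C^2 = [[2, 0, 1, 0], [0, 2, 0, 1], [1, 0, 1, 0], [0, 1, 0, 1]]
C^3 = [[0, 3, 0, 2], [3, 0, 2, 0], [0, 2, 0, 1], [2, 0, 1, 0]]
C^4 = [[5, 0, 3, 0], [0, 5, 0, 3], [3, 0, 2, 0], [0, 3, 0, 2]]
C^5 = [[0, 8, 0, 5], [8, 0, 5, 0], [0, 5, 0, 3], [5, 0, 3, 0]]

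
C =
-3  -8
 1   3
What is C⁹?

C² = I (check: tr C = 0 and det C = -1), so C⁹ = C since 9 is odd.

[[-3, -8], [1, 3]]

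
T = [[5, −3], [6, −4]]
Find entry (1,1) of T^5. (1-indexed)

65

tr T = 1 and det T = −2, so the characteristic polynomial is λ² − (1)λ + (−2) with roots −1 and 2.
Eigenvectors give P = [[1, 1], [2, 1]] with P⁻¹ = [[−1, 1], [2, −1]], and T = P·diag(−1, 2)·P⁻¹.
Then T^5 = P·diag(−1, 32)·P⁻¹ = [[−1, 32], [−2, 32]] · [[−1, 1], [2, −1]] = [[65, −33], [66, −34]].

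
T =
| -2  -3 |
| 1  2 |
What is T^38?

[[1, 0], [0, 1]]

T² = I (check: tr T = 0 and det T = -1), so T^38 = I since 38 is even.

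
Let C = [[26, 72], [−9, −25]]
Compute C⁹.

tr C = 1 and det C = −2, so the characteristic polynomial is λ² − (1)λ + (−2) with roots −1 and 2.
Eigenvectors give P = [[−8, −3], [3, 1]] with P⁻¹ = [[1, 3], [−3, −8]], and C = P·diag(−1, 2)·P⁻¹.
Then C⁹ = P·diag(−1, 512)·P⁻¹ = [[8, −1536], [−3, 512]] · [[1, 3], [−3, −8]] = [[4616, 12312], [−1539, −4105]].

[[4616, 12312], [−1539, −4105]]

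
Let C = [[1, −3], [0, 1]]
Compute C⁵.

C = I + N where N = [[0, −3], [0, 0]] is strictly upper-triangular, so N² = 0.
(I + N)⁵ = I + 5·N = [[1, −15], [0, 1]].

[[1, −15], [0, 1]]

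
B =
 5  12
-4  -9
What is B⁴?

tr B = -4 and det B = 3, so the characteristic polynomial is λ² − (-4)λ + (3) with roots -1 and -3.
Eigenvectors give P = [[-2, -3], [1, 2]] with P⁻¹ = [[-2, -3], [1, 2]], and B = P·diag(-1, -3)·P⁻¹.
Then B⁴ = P·diag(1, 81)·P⁻¹ = [[-2, -243], [1, 162]] · [[-2, -3], [1, 2]] = [[-239, -480], [160, 321]].

[[-239, -480], [160, 321]]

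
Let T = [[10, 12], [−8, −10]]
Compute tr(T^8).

tr T = 0 and det T = −4, so the characteristic polynomial is λ² − (0)λ + (−4) with roots 2 and −2.
Eigenvectors give P = [[−3, 1], [2, −1]] with P⁻¹ = [[−1, −1], [−2, −3]], and T = P·diag(2, −2)·P⁻¹.
Then T^8 = P·diag(256, 256)·P⁻¹ = [[−768, 256], [512, −256]] · [[−1, −1], [−2, −3]] = [[256, 0], [0, 256]].

512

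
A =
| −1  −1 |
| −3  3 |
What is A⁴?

A² = [[4, −2], [−6, 12]]
A³ = [[2, −10], [−30, 42]]
A⁴ = [[28, −32], [−96, 156]]

[[28, −32], [−96, 156]]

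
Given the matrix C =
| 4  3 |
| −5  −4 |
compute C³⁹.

[[4, 3], [−5, −4]]

C² = I (check: tr C = 0 and det C = −1), so C³⁹ = C since 39 is odd.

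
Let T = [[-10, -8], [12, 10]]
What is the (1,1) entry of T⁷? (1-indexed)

-640

tr T = 0 and det T = -4, so the characteristic polynomial is λ² − (0)λ + (-4) with roots -2 and 2.
Eigenvectors give P = [[1, 2], [-1, -3]] with P⁻¹ = [[3, 2], [-1, -1]], and T = P·diag(-2, 2)·P⁻¹.
Then T⁷ = P·diag(-128, 128)·P⁻¹ = [[-128, 256], [128, -384]] · [[3, 2], [-1, -1]] = [[-640, -512], [768, 640]].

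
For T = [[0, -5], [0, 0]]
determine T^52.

[[0, 0], [0, 0]]

T is strictly triangular, hence nilpotent: T^2 = 0, so T^52 = 0.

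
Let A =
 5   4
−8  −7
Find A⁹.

[[19685, 19684], [−39368, −39367]]

tr A = −2 and det A = −3, so the characteristic polynomial is λ² − (−2)λ + (−3) with roots −3 and 1.
Eigenvectors give P = [[1, −1], [−2, 1]] with P⁻¹ = [[−1, −1], [−2, −1]], and A = P·diag(−3, 1)·P⁻¹.
Then A⁹ = P·diag(−19683, 1)·P⁻¹ = [[−19683, −1], [39366, 1]] · [[−1, −1], [−2, −1]] = [[19685, 19684], [−39368, −39367]].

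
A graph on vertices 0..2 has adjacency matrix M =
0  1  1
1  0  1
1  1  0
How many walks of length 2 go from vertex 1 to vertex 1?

The number of length-2 walks from vertex 1 to vertex 1 is entry (1,1) of M^2, where M is the adjacency matrix.
M^2 = [[2, 1, 1], [1, 2, 1], [1, 1, 2]]

2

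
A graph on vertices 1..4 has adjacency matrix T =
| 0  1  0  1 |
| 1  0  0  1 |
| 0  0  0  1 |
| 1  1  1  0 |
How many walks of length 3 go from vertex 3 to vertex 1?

The number of length-3 walks from vertex 3 to vertex 1 is entry (3,1) of T³, where T is the adjacency matrix.
T² = [[2, 1, 1, 1], [1, 2, 1, 1], [1, 1, 1, 0], [1, 1, 0, 3]]
T³ = [[2, 3, 1, 4], [3, 2, 1, 4], [1, 1, 0, 3], [4, 4, 3, 2]]

1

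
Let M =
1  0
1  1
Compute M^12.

[[1, 0], [12, 1]]

M = I + N where N = [[0, 0], [1, 0]] is strictly lower-triangular, so N^2 = 0.
(I + N)^12 = I + 12·N = [[1, 0], [12, 1]].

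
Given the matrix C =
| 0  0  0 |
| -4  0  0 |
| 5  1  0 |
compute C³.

C is strictly triangular, hence nilpotent: C³ = 0, so C³ = 0.

[[0, 0, 0], [0, 0, 0], [0, 0, 0]]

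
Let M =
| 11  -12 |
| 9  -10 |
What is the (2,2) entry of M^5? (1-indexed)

-100

tr M = 1 and det M = -2, so the characteristic polynomial is λ² − (1)λ + (-2) with roots 2 and -1.
Eigenvectors give P = [[4, 1], [3, 1]] with P⁻¹ = [[1, -1], [-3, 4]], and M = P·diag(2, -1)·P⁻¹.
Then M^5 = P·diag(32, -1)·P⁻¹ = [[128, -1], [96, -1]] · [[1, -1], [-3, 4]] = [[131, -132], [99, -100]].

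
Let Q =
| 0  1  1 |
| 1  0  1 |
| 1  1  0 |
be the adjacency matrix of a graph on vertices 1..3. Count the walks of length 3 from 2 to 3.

The number of length-3 walks from vertex 2 to vertex 3 is entry (2,3) of Q³, where Q is the adjacency matrix.
Q² = [[2, 1, 1], [1, 2, 1], [1, 1, 2]]
Q³ = [[2, 3, 3], [3, 2, 3], [3, 3, 2]]

3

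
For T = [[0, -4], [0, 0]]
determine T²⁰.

[[0, 0], [0, 0]]

T is strictly triangular, hence nilpotent: T² = 0, so T²⁰ = 0.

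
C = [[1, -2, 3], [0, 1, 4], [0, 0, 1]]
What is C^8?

[[1, -16, -200], [0, 1, 32], [0, 0, 1]]

C = I + N where N = [[0, -2, 3], [0, 0, 4], [0, 0, 0]] is strictly upper-triangular, so N^3 = 0.
(I + N)^8 = I + 8·N + 28·N^2 = [[1, -16, -200], [0, 1, 32], [0, 0, 1]].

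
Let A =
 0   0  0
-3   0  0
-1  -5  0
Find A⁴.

A is strictly triangular, hence nilpotent: A³ = 0, so A⁴ = 0.

[[0, 0, 0], [0, 0, 0], [0, 0, 0]]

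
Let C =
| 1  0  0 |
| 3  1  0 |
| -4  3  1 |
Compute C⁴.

[[1, 0, 0], [12, 1, 0], [38, 12, 1]]

C = I + N where N = [[0, 0, 0], [3, 0, 0], [-4, 3, 0]] is strictly lower-triangular, so N³ = 0.
(I + N)⁴ = I + 4·N + 6·N² = [[1, 0, 0], [12, 1, 0], [38, 12, 1]].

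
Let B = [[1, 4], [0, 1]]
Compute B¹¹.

[[1, 44], [0, 1]]

B = I + N where N = [[0, 4], [0, 0]] is strictly upper-triangular, so N² = 0.
(I + N)¹¹ = I + 11·N = [[1, 44], [0, 1]].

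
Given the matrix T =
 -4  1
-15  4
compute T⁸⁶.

[[1, 0], [0, 1]]

T² = I (check: tr T = 0 and det T = -1), so T⁸⁶ = I since 86 is even.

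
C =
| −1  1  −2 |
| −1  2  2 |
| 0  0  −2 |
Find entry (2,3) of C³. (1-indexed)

4

C² = [[0, 1, 8], [−1, 3, 2], [0, 0, 4]]
C³ = [[−1, 2, −14], [−2, 5, 4], [0, 0, −8]]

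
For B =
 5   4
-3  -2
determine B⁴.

tr B = 3 and det B = 2, so the characteristic polynomial is λ² − (3)λ + (2) with roots 1 and 2.
Eigenvectors give P = [[-1, 4], [1, -3]] with P⁻¹ = [[3, 4], [1, 1]], and B = P·diag(1, 2)·P⁻¹.
Then B⁴ = P·diag(1, 16)·P⁻¹ = [[-1, 64], [1, -48]] · [[3, 4], [1, 1]] = [[61, 60], [-45, -44]].

[[61, 60], [-45, -44]]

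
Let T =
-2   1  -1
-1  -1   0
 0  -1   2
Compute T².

[[3, -2, 0], [3, 0, 1], [1, -1, 4]]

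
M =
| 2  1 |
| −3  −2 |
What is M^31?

[[2, 1], [−3, −2]]

M² = I (check: tr M = 0 and det M = −1), so M^31 = M since 31 is odd.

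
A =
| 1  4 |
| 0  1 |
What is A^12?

A = I + N where N = [[0, 4], [0, 0]] is strictly upper-triangular, so N^2 = 0.
(I + N)^12 = I + 12·N = [[1, 48], [0, 1]].

[[1, 48], [0, 1]]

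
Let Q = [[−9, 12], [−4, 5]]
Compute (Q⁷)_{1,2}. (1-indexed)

tr Q = −4 and det Q = 3, so the characteristic polynomial is λ² − (−4)λ + (3) with roots −1 and −3.
Eigenvectors give P = [[−3, 2], [−2, 1]] with P⁻¹ = [[1, −2], [2, −3]], and Q = P·diag(−1, −3)·P⁻¹.
Then Q⁷ = P·diag(−1, −2187)·P⁻¹ = [[3, −4374], [2, −2187]] · [[1, −2], [2, −3]] = [[−8745, 13116], [−4372, 6557]].

13116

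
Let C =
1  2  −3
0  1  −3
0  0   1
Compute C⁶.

[[1, 12, −108], [0, 1, −18], [0, 0, 1]]

C = I + N where N = [[0, 2, −3], [0, 0, −3], [0, 0, 0]] is strictly upper-triangular, so N³ = 0.
(I + N)⁶ = I + 6·N + 15·N² = [[1, 12, −108], [0, 1, −18], [0, 0, 1]].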